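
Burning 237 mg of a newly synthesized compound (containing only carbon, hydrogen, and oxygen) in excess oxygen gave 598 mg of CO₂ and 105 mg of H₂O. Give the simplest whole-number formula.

C7H6O2

mol C = 0.598 g CO₂ ÷ 44.009 g/mol = 0.01359 mol
mol H = 2 × 0.105 g H₂O ÷ 18.015 g/mol = 0.01166 mol
mass O = 0.237 − (0.1632 + 0.01175) = 0.06204 g → mol O = 0.06204 ÷ 15.999 = 0.003878 mol
Divide by the smallest (0.003878 mol): C 3.504, H 3.006, O 1.000
Multiplying each by 2 gives whole numbers: C 7.01, H 6.01, O 2.00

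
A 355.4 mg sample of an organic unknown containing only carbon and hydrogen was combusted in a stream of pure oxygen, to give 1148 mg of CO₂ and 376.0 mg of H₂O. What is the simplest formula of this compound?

C5H8

mol C = 1.148 g CO₂ ÷ 44.009 g/mol = 0.026086 mol
mol H = 2 × 0.3760 g H₂O ÷ 18.015 g/mol = 0.041743 mol
Divide by the smallest (0.026086 mol): C 1.000, H 1.600
Multiplying each by 5 gives whole numbers: C 5.00, H 8.00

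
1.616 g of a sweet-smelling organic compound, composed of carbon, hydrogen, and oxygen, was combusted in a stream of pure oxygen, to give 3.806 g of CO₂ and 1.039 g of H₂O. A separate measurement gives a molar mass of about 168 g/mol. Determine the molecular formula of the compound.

mol C = 3.806 g CO₂ ÷ 44.009 g/mol = 0.086482 mol
mol H = 2 × 1.039 g H₂O ÷ 18.015 g/mol = 0.11535 mol
mass O = 1.616 − (1.0387 + 0.11627) = 0.46099 g → mol O = 0.46099 ÷ 15.999 = 0.028814 mol
Divide by the smallest (0.028814 mol): C 3.001, H 4.003, O 1.000
Empirical formula: C3H4O
Empirical-formula mass = 56.06 g/mol; 168 ÷ 56.06 ≈ 3, so the molecular formula is C9H12O3.

C9H12O3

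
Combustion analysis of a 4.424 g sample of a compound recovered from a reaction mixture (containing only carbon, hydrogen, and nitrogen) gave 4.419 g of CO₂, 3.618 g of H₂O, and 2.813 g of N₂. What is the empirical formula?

mol C = 4.419 g CO₂ ÷ 44.009 g/mol = 0.10041 mol
mol H = 2 × 3.618 g H₂O ÷ 18.015 g/mol = 0.40167 mol
mol N = 2 × 2.813 g N₂ ÷ 28.014 g/mol = 0.20083 mol
Divide by the smallest (0.10041 mol): C 1.000, H 4.000, N 2.000

CH4N2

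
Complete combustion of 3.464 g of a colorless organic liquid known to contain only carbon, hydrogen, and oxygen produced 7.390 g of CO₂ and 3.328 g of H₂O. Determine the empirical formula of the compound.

mol C = 7.390 g CO₂ ÷ 44.009 g/mol = 0.16792 mol
mol H = 2 × 3.328 g H₂O ÷ 18.015 g/mol = 0.36947 mol
mass O = 3.464 − (2.0169 + 0.37243) = 1.0747 g → mol O = 1.0747 ÷ 15.999 = 0.067172 mol
Divide by the smallest (0.067172 mol): C 2.500, H 5.500, O 1.000
Multiplying each by 2 gives whole numbers: C 5.00, H 11.00, O 2.00

C5H11O2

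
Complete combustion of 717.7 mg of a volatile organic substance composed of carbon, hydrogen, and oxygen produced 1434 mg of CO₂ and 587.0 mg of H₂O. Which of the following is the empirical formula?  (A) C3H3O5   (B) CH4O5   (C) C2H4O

mol C = 1.434 g CO₂ ÷ 44.009 g/mol = 0.032584 mol
mol H = 2 × 0.5870 g H₂O ÷ 18.015 g/mol = 0.065168 mol
mass O = 0.7177 − (0.39137 + 0.065689) = 0.26064 g → mol O = 0.26064 ÷ 15.999 = 0.016291 mol
Divide by the smallest (0.016291 mol): C 2.000, H 4.000, O 1.000

(C) C2H4O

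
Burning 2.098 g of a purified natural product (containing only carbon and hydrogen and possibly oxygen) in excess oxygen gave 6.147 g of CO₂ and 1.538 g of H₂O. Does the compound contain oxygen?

yes

mol C = 6.147 g CO₂ ÷ 44.009 g/mol = 0.13968 mol
mol H = 2 × 1.538 g H₂O ÷ 18.015 g/mol = 0.17075 mol
C and H account for only 1.8498 g of the 2.098 g sample; the remaining 0.24824 g must be oxygen.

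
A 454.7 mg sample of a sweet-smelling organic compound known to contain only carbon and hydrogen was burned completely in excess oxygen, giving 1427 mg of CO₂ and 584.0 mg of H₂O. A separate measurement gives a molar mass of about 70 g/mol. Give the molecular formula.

mol C = 1.427 g CO₂ ÷ 44.009 g/mol = 0.032425 mol
mol H = 2 × 0.5840 g H₂O ÷ 18.015 g/mol = 0.064835 mol
Divide by the smallest (0.032425 mol): C 1.000, H 2.000
Empirical formula: CH2
Empirical-formula mass = 14.03 g/mol; 70 ÷ 14.03 ≈ 5, so the molecular formula is C5H10.

C5H10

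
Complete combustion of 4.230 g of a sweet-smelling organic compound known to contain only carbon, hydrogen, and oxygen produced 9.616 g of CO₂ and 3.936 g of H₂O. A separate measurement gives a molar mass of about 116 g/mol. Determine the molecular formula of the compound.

C6H12O2

mol C = 9.616 g CO₂ ÷ 44.009 g/mol = 0.21850 mol
mol H = 2 × 3.936 g H₂O ÷ 18.015 g/mol = 0.43697 mol
mass O = 4.230 − (2.6244 + 0.44046) = 1.1651 g → mol O = 1.1651 ÷ 15.999 = 0.072825 mol
Divide by the smallest (0.072825 mol): C 3.000, H 6.000, O 1.000
Empirical formula: C3H6O
Empirical-formula mass = 58.08 g/mol; 116 ÷ 58.08 ≈ 2, so the molecular formula is C6H12O2.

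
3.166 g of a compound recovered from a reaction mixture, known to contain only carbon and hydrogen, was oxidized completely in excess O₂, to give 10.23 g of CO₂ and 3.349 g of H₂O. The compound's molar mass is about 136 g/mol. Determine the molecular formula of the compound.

C10H16

mol C = 10.23 g CO₂ ÷ 44.009 g/mol = 0.23245 mol
mol H = 2 × 3.349 g H₂O ÷ 18.015 g/mol = 0.37180 mol
Divide by the smallest (0.23245 mol): C 1.000, H 1.599
Multiplying each by 5 gives whole numbers: C 5.00, H 8.00
Empirical formula: C5H8
Empirical-formula mass = 68.12 g/mol; 136 ÷ 68.12 ≈ 2, so the molecular formula is C10H16.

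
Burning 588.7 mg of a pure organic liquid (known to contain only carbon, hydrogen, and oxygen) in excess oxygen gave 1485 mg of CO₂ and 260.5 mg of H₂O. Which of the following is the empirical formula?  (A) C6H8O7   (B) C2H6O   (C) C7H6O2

(C) C7H6O2

mol C = 1.485 g CO₂ ÷ 44.009 g/mol = 0.033743 mol
mol H = 2 × 0.2605 g H₂O ÷ 18.015 g/mol = 0.028920 mol
mass O = 0.5887 − (0.40529 + 0.029152) = 0.15426 g → mol O = 0.15426 ÷ 15.999 = 0.0096418 mol
Divide by the smallest (0.0096418 mol): C 3.500, H 2.999, O 1.000
Multiplying each by 2 gives whole numbers: C 7.00, H 6.00, O 2.00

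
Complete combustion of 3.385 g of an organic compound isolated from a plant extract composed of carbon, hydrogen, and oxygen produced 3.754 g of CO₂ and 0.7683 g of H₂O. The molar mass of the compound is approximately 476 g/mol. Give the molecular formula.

C12H12O20

mol C = 3.754 g CO₂ ÷ 44.009 g/mol = 0.085301 mol
mol H = 2 × 0.7683 g H₂O ÷ 18.015 g/mol = 0.085296 mol
mass O = 3.385 − (1.0245 + 0.085978) = 2.2745 g → mol O = 2.2745 ÷ 15.999 = 0.14216 mol
Divide by the smallest (0.085296 mol): C 1.000, H 1.000, O 1.667
Multiplying each by 3 gives whole numbers: C 3.00, H 3.00, O 5.00
Empirical formula: C3H3O5
Empirical-formula mass = 119.05 g/mol; 476 ÷ 119.05 ≈ 4, so the molecular formula is C12H12O20.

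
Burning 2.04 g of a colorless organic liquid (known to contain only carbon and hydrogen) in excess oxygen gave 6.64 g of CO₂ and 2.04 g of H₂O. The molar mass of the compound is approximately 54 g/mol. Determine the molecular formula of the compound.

C4H6

mol C = 6.64 g CO₂ ÷ 44.009 g/mol = 0.1509 mol
mol H = 2 × 2.04 g H₂O ÷ 18.015 g/mol = 0.2265 mol
Divide by the smallest (0.1509 mol): C 1.000, H 1.501
Multiplying each by 2 gives whole numbers: C 2.00, H 3.00
Empirical formula: C2H3
Empirical-formula mass = 27.05 g/mol; 54 ÷ 27.05 ≈ 2, so the molecular formula is C4H6.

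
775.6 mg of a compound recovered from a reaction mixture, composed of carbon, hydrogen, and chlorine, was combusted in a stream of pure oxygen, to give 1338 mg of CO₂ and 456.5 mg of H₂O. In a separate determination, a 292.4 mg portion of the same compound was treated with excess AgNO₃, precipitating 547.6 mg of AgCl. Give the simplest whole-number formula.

mol C = 1.338 g CO₂ ÷ 44.009 g/mol = 0.030403 mol
mol H = 2 × 0.4565 g H₂O ÷ 18.015 g/mol = 0.050680 mol
From the AgCl data: mol Cl per gram of compound = (0.5476 ÷ 143.318) ÷ 0.2924 = 0.013067 mol/g, so in the 0.7756 g combustion sample mol Cl = 0.010135 mol
Divide by the smallest (0.010135 mol): C 3.000, H 5.000, Cl 1.000

C3H5Cl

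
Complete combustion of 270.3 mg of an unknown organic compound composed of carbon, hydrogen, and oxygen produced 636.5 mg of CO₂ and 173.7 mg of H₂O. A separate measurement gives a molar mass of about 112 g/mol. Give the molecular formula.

C6H8O2

mol C = 0.6365 g CO₂ ÷ 44.009 g/mol = 0.014463 mol
mol H = 2 × 0.1737 g H₂O ÷ 18.015 g/mol = 0.019284 mol
mass O = 0.2703 − (0.17371 + 0.019438) = 0.077147 g → mol O = 0.077147 ÷ 15.999 = 0.0048220 mol
Divide by the smallest (0.0048220 mol): C 2.999, H 3.999, O 1.000
Empirical formula: C3H4O
Empirical-formula mass = 56.06 g/mol; 112 ÷ 56.06 ≈ 2, so the molecular formula is C6H8O2.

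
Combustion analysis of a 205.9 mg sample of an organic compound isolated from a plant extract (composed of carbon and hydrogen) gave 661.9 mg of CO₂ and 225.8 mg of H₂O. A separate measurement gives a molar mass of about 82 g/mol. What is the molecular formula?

C6H10

mol C = 0.6619 g CO₂ ÷ 44.009 g/mol = 0.015040 mol
mol H = 2 × 0.2258 g H₂O ÷ 18.015 g/mol = 0.025068 mol
Divide by the smallest (0.015040 mol): C 1.000, H 1.667
Multiplying each by 3 gives whole numbers: C 3.00, H 5.00
Empirical formula: C3H5
Empirical-formula mass = 41.07 g/mol; 82 ÷ 41.07 ≈ 2, so the molecular formula is C6H10.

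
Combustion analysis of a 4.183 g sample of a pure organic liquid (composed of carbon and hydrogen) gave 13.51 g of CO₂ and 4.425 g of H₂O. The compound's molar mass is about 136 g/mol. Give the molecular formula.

mol C = 13.51 g CO₂ ÷ 44.009 g/mol = 0.30698 mol
mol H = 2 × 4.425 g H₂O ÷ 18.015 g/mol = 0.49126 mol
Divide by the smallest (0.30698 mol): C 1.000, H 1.600
Multiplying each by 5 gives whole numbers: C 5.00, H 8.00
Empirical formula: C5H8
Empirical-formula mass = 68.12 g/mol; 136 ÷ 68.12 ≈ 2, so the molecular formula is C10H16.

C10H16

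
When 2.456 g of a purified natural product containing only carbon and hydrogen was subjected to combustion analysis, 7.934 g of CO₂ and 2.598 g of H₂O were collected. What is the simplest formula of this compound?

C5H8

mol C = 7.934 g CO₂ ÷ 44.009 g/mol = 0.18028 mol
mol H = 2 × 2.598 g H₂O ÷ 18.015 g/mol = 0.28843 mol
Divide by the smallest (0.18028 mol): C 1.000, H 1.600
Multiplying each by 5 gives whole numbers: C 5.00, H 8.00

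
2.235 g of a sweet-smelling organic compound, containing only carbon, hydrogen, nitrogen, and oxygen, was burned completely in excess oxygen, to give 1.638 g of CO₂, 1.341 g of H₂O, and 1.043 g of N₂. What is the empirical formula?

mol C = 1.638 g CO₂ ÷ 44.009 g/mol = 0.037220 mol
mol H = 2 × 1.341 g H₂O ÷ 18.015 g/mol = 0.14888 mol
mol N = 2 × 1.043 g N₂ ÷ 28.014 g/mol = 0.074463 mol
mass O = 2.235 − (0.44705 + 0.15007 + 1.0430) = 0.59489 g → mol O = 0.59489 ÷ 15.999 = 0.037183 mol
Divide by the smallest (0.037183 mol): C 1.001, H 4.004, N 2.003, O 1.000

CH4N2O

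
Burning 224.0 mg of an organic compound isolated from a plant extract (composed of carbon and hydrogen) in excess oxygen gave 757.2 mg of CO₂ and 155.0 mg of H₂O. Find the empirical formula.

mol C = 0.7572 g CO₂ ÷ 44.009 g/mol = 0.017206 mol
mol H = 2 × 0.1550 g H₂O ÷ 18.015 g/mol = 0.017208 mol
Divide by the smallest (0.017206 mol): C 1.000, H 1.000

CH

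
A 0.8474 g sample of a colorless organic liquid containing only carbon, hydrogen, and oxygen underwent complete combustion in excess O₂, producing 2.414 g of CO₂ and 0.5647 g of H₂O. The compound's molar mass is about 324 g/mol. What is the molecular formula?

C21H24O3

mol C = 2.414 g CO₂ ÷ 44.009 g/mol = 0.054852 mol
mol H = 2 × 0.5647 g H₂O ÷ 18.015 g/mol = 0.062692 mol
mass O = 0.8474 − (0.65883 + 0.063194) = 0.12537 g → mol O = 0.12537 ÷ 15.999 = 0.0078364 mol
Divide by the smallest (0.0078364 mol): C 7.000, H 8.000, O 1.000
Empirical formula: C7H8O
Empirical-formula mass = 108.14 g/mol; 324 ÷ 108.14 ≈ 3, so the molecular formula is C21H24O3.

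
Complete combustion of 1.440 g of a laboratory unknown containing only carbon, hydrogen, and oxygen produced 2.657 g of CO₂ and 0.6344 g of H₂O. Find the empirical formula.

mol C = 2.657 g CO₂ ÷ 44.009 g/mol = 0.060374 mol
mol H = 2 × 0.6344 g H₂O ÷ 18.015 g/mol = 0.070430 mol
mass O = 1.440 − (0.72515 + 0.070994) = 0.64385 g → mol O = 0.64385 ÷ 15.999 = 0.040243 mol
Divide by the smallest (0.040243 mol): C 1.500, H 1.750, O 1.000
Multiplying each by 4 gives whole numbers: C 6.00, H 7.00, O 4.00

C6H7O4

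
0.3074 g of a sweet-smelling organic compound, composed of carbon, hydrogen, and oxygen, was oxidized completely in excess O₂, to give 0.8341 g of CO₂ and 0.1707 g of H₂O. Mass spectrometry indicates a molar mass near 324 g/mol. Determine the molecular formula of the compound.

mol C = 0.8341 g CO₂ ÷ 44.009 g/mol = 0.018953 mol
mol H = 2 × 0.1707 g H₂O ÷ 18.015 g/mol = 0.018951 mol
mass O = 0.3074 − (0.22764 + 0.019102) = 0.060654 g → mol O = 0.060654 ÷ 15.999 = 0.0037911 mol
Divide by the smallest (0.0037911 mol): C 4.999, H 4.999, O 1.000
Empirical formula: C5H5O
Empirical-formula mass = 81.09 g/mol; 324 ÷ 81.09 ≈ 4, so the molecular formula is C20H20O4.

C20H20O4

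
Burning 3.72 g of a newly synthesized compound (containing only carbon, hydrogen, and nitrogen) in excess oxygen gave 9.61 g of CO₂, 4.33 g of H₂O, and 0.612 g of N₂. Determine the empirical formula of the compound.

mol C = 9.61 g CO₂ ÷ 44.009 g/mol = 0.2184 mol
mol H = 2 × 4.33 g H₂O ÷ 18.015 g/mol = 0.4807 mol
mol N = 2 × 0.612 g N₂ ÷ 28.014 g/mol = 0.04369 mol
Divide by the smallest (0.04369 mol): C 4.998, H 11.002, N 1.000

C5H11N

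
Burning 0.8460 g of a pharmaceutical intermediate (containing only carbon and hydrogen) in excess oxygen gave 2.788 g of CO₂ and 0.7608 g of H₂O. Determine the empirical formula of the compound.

C3H4

mol C = 2.788 g CO₂ ÷ 44.009 g/mol = 0.063351 mol
mol H = 2 × 0.7608 g H₂O ÷ 18.015 g/mol = 0.084463 mol
Divide by the smallest (0.063351 mol): C 1.000, H 1.333
Multiplying each by 3 gives whole numbers: C 3.00, H 4.00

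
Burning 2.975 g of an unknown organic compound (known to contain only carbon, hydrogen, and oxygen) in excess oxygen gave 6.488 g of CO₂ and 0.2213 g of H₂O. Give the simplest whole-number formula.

C6HO3

mol C = 6.488 g CO₂ ÷ 44.009 g/mol = 0.14742 mol
mol H = 2 × 0.2213 g H₂O ÷ 18.015 g/mol = 0.024568 mol
mass O = 2.975 − (1.7707 + 0.024765) = 1.1795 g → mol O = 1.1795 ÷ 15.999 = 0.073725 mol
Divide by the smallest (0.024568 mol): C 6.001, H 1.000, O 3.001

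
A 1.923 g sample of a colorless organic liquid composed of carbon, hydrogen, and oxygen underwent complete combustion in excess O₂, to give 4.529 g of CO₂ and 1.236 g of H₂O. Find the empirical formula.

mol C = 4.529 g CO₂ ÷ 44.009 g/mol = 0.10291 mol
mol H = 2 × 1.236 g H₂O ÷ 18.015 g/mol = 0.13722 mol
mass O = 1.923 − (1.2361 + 0.13832) = 0.54862 g → mol O = 0.54862 ÷ 15.999 = 0.034291 mol
Divide by the smallest (0.034291 mol): C 3.001, H 4.002, O 1.000

C3H4O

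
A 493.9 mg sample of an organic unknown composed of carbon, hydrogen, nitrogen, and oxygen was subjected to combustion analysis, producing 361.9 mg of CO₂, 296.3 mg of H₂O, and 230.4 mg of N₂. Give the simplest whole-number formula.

mol C = 0.3619 g CO₂ ÷ 44.009 g/mol = 0.0082233 mol
mol H = 2 × 0.2963 g H₂O ÷ 18.015 g/mol = 0.032895 mol
mol N = 2 × 0.2304 g N₂ ÷ 28.014 g/mol = 0.016449 mol
mass O = 0.4939 − (0.098770 + 0.033158 + 0.23040) = 0.13157 g → mol O = 0.13157 ÷ 15.999 = 0.0082237 mol
Divide by the smallest (0.0082233 mol): C 1.000, H 4.000, N 2.000, O 1.000

CH4N2O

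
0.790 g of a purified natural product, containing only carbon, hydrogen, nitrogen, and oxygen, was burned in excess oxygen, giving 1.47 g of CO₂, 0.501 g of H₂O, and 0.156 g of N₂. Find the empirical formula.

mol C = 1.47 g CO₂ ÷ 44.009 g/mol = 0.03340 mol
mol H = 2 × 0.501 g H₂O ÷ 18.015 g/mol = 0.05562 mol
mol N = 2 × 0.156 g N₂ ÷ 28.014 g/mol = 0.01114 mol
mass O = 0.790 − (0.4012 + 0.05607 + 0.1560) = 0.1767 g → mol O = 0.1767 ÷ 15.999 = 0.01105 mol
Divide by the smallest (0.01105 mol): C 3.024, H 5.035, N 1.008, O 1.000

C3H5NO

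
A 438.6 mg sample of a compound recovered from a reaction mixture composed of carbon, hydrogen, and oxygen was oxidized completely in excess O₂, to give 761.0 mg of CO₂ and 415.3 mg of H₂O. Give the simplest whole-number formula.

C3H8O2

mol C = 0.7610 g CO₂ ÷ 44.009 g/mol = 0.017292 mol
mol H = 2 × 0.4153 g H₂O ÷ 18.015 g/mol = 0.046106 mol
mass O = 0.4386 − (0.20769 + 0.046475) = 0.18443 g → mol O = 0.18443 ÷ 15.999 = 0.011528 mol
Divide by the smallest (0.011528 mol): C 1.500, H 4.000, O 1.000
Multiplying each by 2 gives whole numbers: C 3.00, H 8.00, O 2.00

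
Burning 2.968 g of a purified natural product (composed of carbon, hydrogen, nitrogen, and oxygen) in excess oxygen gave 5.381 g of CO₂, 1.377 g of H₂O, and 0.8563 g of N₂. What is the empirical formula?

C4H5N2O

mol C = 5.381 g CO₂ ÷ 44.009 g/mol = 0.12227 mol
mol H = 2 × 1.377 g H₂O ÷ 18.015 g/mol = 0.15287 mol
mol N = 2 × 0.8563 g N₂ ÷ 28.014 g/mol = 0.061134 mol
mass O = 2.968 − (1.4686 + 0.15410 + 0.85630) = 0.48901 g → mol O = 0.48901 ÷ 15.999 = 0.030565 mol
Divide by the smallest (0.030565 mol): C 4.000, H 5.002, N 2.000, O 1.000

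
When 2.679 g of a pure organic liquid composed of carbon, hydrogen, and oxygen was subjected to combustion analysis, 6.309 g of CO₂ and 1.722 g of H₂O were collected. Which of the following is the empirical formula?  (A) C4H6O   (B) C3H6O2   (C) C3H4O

mol C = 6.309 g CO₂ ÷ 44.009 g/mol = 0.14336 mol
mol H = 2 × 1.722 g H₂O ÷ 18.015 g/mol = 0.19117 mol
mass O = 2.679 − (1.7219 + 0.19270) = 0.76444 g → mol O = 0.76444 ÷ 15.999 = 0.047780 mol
Divide by the smallest (0.047780 mol): C 3.000, H 4.001, O 1.000

(C) C3H4O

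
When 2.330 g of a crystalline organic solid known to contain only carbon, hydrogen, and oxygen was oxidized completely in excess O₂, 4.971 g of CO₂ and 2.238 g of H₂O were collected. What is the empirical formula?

C5H11O2

mol C = 4.971 g CO₂ ÷ 44.009 g/mol = 0.11295 mol
mol H = 2 × 2.238 g H₂O ÷ 18.015 g/mol = 0.24846 mol
mass O = 2.330 − (1.3567 + 0.25045) = 0.72286 g → mol O = 0.72286 ÷ 15.999 = 0.045182 mol
Divide by the smallest (0.045182 mol): C 2.500, H 5.499, O 1.000
Multiplying each by 2 gives whole numbers: C 5.00, H 11.00, O 2.00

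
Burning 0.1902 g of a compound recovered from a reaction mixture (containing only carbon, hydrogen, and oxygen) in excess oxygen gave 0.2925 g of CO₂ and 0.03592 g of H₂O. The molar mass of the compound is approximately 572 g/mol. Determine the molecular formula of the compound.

C20H12O20

mol C = 0.2925 g CO₂ ÷ 44.009 g/mol = 0.0066464 mol
mol H = 2 × 0.03592 g H₂O ÷ 18.015 g/mol = 0.0039878 mol
mass O = 0.1902 − (0.079830 + 0.0040197) = 0.10635 g → mol O = 0.10635 ÷ 15.999 = 0.0066473 mol
Divide by the smallest (0.0039878 mol): C 1.667, H 1.000, O 1.667
Multiplying each by 3 gives whole numbers: C 5.00, H 3.00, O 5.00
Empirical formula: C5H3O5
Empirical-formula mass = 143.07 g/mol; 572 ÷ 143.07 ≈ 4, so the molecular formula is C20H12O20.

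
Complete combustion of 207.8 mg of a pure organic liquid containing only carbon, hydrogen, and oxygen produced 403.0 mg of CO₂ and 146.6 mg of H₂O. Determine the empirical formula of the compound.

mol C = 0.4030 g CO₂ ÷ 44.009 g/mol = 0.0091572 mol
mol H = 2 × 0.1466 g H₂O ÷ 18.015 g/mol = 0.016275 mol
mass O = 0.2078 − (0.10999 + 0.016406) = 0.081407 g → mol O = 0.081407 ÷ 15.999 = 0.0050883 mol
Divide by the smallest (0.0050883 mol): C 1.800, H 3.199, O 1.000
Multiplying each by 5 gives whole numbers: C 9.00, H 15.99, O 5.00

C9H16O5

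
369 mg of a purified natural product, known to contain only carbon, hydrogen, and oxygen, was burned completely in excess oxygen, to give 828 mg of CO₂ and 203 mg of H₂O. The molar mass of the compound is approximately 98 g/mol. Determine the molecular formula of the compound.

C5H6O2

mol C = 0.828 g CO₂ ÷ 44.009 g/mol = 0.01881 mol
mol H = 2 × 0.203 g H₂O ÷ 18.015 g/mol = 0.02254 mol
mass O = 0.369 − (0.2260 + 0.02272) = 0.1203 g → mol O = 0.1203 ÷ 15.999 = 0.007519 mol
Divide by the smallest (0.007519 mol): C 2.502, H 2.997, O 1.000
Multiplying each by 2 gives whole numbers: C 5.00, H 5.99, O 2.00
Empirical formula: C5H6O2
Empirical-formula mass = 98.10 g/mol; 98 ÷ 98.10 ≈ 1, so the molecular formula is C5H6O2.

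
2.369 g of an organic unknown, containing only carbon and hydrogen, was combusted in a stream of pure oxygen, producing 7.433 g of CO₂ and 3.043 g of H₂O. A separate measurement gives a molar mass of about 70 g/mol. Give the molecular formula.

C5H10

mol C = 7.433 g CO₂ ÷ 44.009 g/mol = 0.16890 mol
mol H = 2 × 3.043 g H₂O ÷ 18.015 g/mol = 0.33783 mol
Divide by the smallest (0.16890 mol): C 1.000, H 2.000
Empirical formula: CH2
Empirical-formula mass = 14.03 g/mol; 70 ÷ 14.03 ≈ 5, so the molecular formula is C5H10.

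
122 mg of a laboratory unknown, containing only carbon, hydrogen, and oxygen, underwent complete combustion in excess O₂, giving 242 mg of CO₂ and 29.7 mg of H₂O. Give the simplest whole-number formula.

mol C = 0.242 g CO₂ ÷ 44.009 g/mol = 0.005499 mol
mol H = 2 × 0.0297 g H₂O ÷ 18.015 g/mol = 0.003297 mol
mass O = 0.122 − (0.06605 + 0.003324) = 0.05263 g → mol O = 0.05263 ÷ 15.999 = 0.003290 mol
Divide by the smallest (0.003290 mol): C 1.672, H 1.002, O 1.000
Multiplying each by 3 gives whole numbers: C 5.01, H 3.01, O 3.00

C5H3O3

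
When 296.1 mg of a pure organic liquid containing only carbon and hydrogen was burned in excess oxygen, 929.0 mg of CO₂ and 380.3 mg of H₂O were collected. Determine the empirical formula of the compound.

CH2

mol C = 0.9290 g CO₂ ÷ 44.009 g/mol = 0.021109 mol
mol H = 2 × 0.3803 g H₂O ÷ 18.015 g/mol = 0.042220 mol
Divide by the smallest (0.021109 mol): C 1.000, H 2.000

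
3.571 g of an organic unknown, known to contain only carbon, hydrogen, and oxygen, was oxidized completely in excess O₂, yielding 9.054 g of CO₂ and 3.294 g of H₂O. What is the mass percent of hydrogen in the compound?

10.32%

mol C = 9.054 g CO₂ ÷ 44.009 g/mol = 0.20573 mol
mol H = 2 × 3.294 g H₂O ÷ 18.015 g/mol = 0.36570 mol
mass O = 3.571 − (2.4710 + 0.36862) = 0.73135 g → mol O = 0.73135 ÷ 15.999 = 0.045712 mol
mass % H = 0.36862 g ÷ 3.571 g × 100%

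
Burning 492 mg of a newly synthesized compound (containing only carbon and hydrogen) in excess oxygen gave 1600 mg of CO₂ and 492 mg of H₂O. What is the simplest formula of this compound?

mol C = 1.60 g CO₂ ÷ 44.009 g/mol = 0.03636 mol
mol H = 2 × 0.492 g H₂O ÷ 18.015 g/mol = 0.05462 mol
Divide by the smallest (0.03636 mol): C 1.000, H 1.502
Multiplying each by 2 gives whole numbers: C 2.00, H 3.00

C2H3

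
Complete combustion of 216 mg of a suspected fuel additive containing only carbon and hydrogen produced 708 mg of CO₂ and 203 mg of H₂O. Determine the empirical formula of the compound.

C5H7

mol C = 0.708 g CO₂ ÷ 44.009 g/mol = 0.01609 mol
mol H = 2 × 0.203 g H₂O ÷ 18.015 g/mol = 0.02254 mol
Divide by the smallest (0.01609 mol): C 1.000, H 1.401
Multiplying each by 5 gives whole numbers: C 5.00, H 7.00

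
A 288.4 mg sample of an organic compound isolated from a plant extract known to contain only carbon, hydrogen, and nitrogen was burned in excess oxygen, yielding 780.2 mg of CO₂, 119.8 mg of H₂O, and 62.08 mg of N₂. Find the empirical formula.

C4H3N

mol C = 0.7802 g CO₂ ÷ 44.009 g/mol = 0.017728 mol
mol H = 2 × 0.1198 g H₂O ÷ 18.015 g/mol = 0.013300 mol
mol N = 2 × 0.06208 g N₂ ÷ 28.014 g/mol = 0.0044321 mol
Divide by the smallest (0.0044321 mol): C 4.000, H 3.001, N 1.000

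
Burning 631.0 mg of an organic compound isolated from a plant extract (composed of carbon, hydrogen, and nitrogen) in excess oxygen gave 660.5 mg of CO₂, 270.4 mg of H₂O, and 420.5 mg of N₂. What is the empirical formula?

mol C = 0.6605 g CO₂ ÷ 44.009 g/mol = 0.015008 mol
mol H = 2 × 0.2704 g H₂O ÷ 18.015 g/mol = 0.030019 mol
mol N = 2 × 0.4205 g N₂ ÷ 28.014 g/mol = 0.030021 mol
Divide by the smallest (0.015008 mol): C 1.000, H 2.000, N 2.000

CH2N2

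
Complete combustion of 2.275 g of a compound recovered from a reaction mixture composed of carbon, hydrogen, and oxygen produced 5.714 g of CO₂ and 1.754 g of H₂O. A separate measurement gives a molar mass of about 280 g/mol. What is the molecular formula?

mol C = 5.714 g CO₂ ÷ 44.009 g/mol = 0.12984 mol
mol H = 2 × 1.754 g H₂O ÷ 18.015 g/mol = 0.19473 mol
mass O = 2.275 − (1.5595 + 0.19628) = 0.51924 g → mol O = 0.51924 ÷ 15.999 = 0.032455 mol
Divide by the smallest (0.032455 mol): C 4.001, H 6.000, O 1.000
Empirical formula: C4H6O
Empirical-formula mass = 70.09 g/mol; 280 ÷ 70.09 ≈ 4, so the molecular formula is C16H24O4.

C16H24O4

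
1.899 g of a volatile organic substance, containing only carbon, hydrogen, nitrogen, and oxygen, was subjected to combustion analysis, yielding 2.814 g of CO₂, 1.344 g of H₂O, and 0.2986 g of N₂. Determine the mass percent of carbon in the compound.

mol C = 2.814 g CO₂ ÷ 44.009 g/mol = 0.063941 mol
mol H = 2 × 1.344 g H₂O ÷ 18.015 g/mol = 0.14921 mol
mol N = 2 × 0.2986 g N₂ ÷ 28.014 g/mol = 0.021318 mol
mass O = 1.899 − (0.76800 + 0.15040 + 0.29860) = 0.68200 g → mol O = 0.68200 ÷ 15.999 = 0.042627 mol
mass % C = 0.76800 g ÷ 1.899 g × 100%

40.44%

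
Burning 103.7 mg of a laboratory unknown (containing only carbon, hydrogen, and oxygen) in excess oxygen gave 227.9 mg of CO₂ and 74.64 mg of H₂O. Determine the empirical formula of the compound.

mol C = 0.2279 g CO₂ ÷ 44.009 g/mol = 0.0051785 mol
mol H = 2 × 0.07464 g H₂O ÷ 18.015 g/mol = 0.0082864 mol
mass O = 0.1037 − (0.062199 + 0.0083527) = 0.033148 g → mol O = 0.033148 ÷ 15.999 = 0.0020719 mol
Divide by the smallest (0.0020719 mol): C 2.499, H 3.999, O 1.000
Multiplying each by 2 gives whole numbers: C 5.00, H 8.00, O 2.00

C5H8O2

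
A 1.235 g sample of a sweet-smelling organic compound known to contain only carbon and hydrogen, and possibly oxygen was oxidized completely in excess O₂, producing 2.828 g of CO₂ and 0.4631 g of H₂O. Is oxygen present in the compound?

yes

mol C = 2.828 g CO₂ ÷ 44.009 g/mol = 0.064260 mol
mol H = 2 × 0.4631 g H₂O ÷ 18.015 g/mol = 0.051413 mol
C and H account for only 0.82365 g of the 1.235 g sample; the remaining 0.41135 g must be oxygen.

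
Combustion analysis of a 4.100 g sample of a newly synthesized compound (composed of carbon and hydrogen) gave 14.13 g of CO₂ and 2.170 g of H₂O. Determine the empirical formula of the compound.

mol C = 14.13 g CO₂ ÷ 44.009 g/mol = 0.32107 mol
mol H = 2 × 2.170 g H₂O ÷ 18.015 g/mol = 0.24091 mol
Divide by the smallest (0.24091 mol): C 1.333, H 1.000
Multiplying each by 3 gives whole numbers: C 4.00, H 3.00

C4H3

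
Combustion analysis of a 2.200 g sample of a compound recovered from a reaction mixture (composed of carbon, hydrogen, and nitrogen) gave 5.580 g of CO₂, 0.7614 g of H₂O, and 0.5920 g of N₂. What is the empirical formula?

mol C = 5.580 g CO₂ ÷ 44.009 g/mol = 0.12679 mol
mol H = 2 × 0.7614 g H₂O ÷ 18.015 g/mol = 0.084530 mol
mol N = 2 × 0.5920 g N₂ ÷ 28.014 g/mol = 0.042265 mol
Divide by the smallest (0.042265 mol): C 3.000, H 2.000, N 1.000

C3H2N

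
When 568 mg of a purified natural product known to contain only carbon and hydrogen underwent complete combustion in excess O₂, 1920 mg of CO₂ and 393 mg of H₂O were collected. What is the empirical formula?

mol C = 1.92 g CO₂ ÷ 44.009 g/mol = 0.04363 mol
mol H = 2 × 0.393 g H₂O ÷ 18.015 g/mol = 0.04363 mol
Divide by the smallest (0.04363 mol): C 1.000, H 1.000

CH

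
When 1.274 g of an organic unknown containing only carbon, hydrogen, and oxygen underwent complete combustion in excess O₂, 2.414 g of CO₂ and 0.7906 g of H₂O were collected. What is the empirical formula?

mol C = 2.414 g CO₂ ÷ 44.009 g/mol = 0.054852 mol
mol H = 2 × 0.7906 g H₂O ÷ 18.015 g/mol = 0.087771 mol
mass O = 1.274 − (0.65883 + 0.088473) = 0.52669 g → mol O = 0.52669 ÷ 15.999 = 0.032920 mol
Divide by the smallest (0.032920 mol): C 1.666, H 2.666, O 1.000
Multiplying each by 3 gives whole numbers: C 5.00, H 8.00, O 3.00

C5H8O3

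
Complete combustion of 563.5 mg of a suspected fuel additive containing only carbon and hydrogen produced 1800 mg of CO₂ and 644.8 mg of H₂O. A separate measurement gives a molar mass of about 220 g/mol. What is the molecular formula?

C16H28

mol C = 1.800 g CO₂ ÷ 44.009 g/mol = 0.040901 mol
mol H = 2 × 0.6448 g H₂O ÷ 18.015 g/mol = 0.071585 mol
Divide by the smallest (0.040901 mol): C 1.000, H 1.750
Multiplying each by 4 gives whole numbers: C 4.00, H 7.00
Empirical formula: C4H7
Empirical-formula mass = 55.10 g/mol; 220 ÷ 55.10 ≈ 4, so the molecular formula is C16H28.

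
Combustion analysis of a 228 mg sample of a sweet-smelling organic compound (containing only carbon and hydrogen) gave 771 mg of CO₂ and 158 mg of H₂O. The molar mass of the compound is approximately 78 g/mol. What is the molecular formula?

C6H6

mol C = 0.771 g CO₂ ÷ 44.009 g/mol = 0.01752 mol
mol H = 2 × 0.158 g H₂O ÷ 18.015 g/mol = 0.01754 mol
Divide by the smallest (0.01752 mol): C 1.000, H 1.001
Empirical formula: CH
Empirical-formula mass = 13.02 g/mol; 78 ÷ 13.02 ≈ 6, so the molecular formula is C6H6.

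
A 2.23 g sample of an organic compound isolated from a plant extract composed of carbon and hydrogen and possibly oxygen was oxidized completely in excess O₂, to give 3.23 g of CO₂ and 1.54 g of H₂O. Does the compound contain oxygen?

yes

mol C = 3.23 g CO₂ ÷ 44.009 g/mol = 0.07339 mol
mol H = 2 × 1.54 g H₂O ÷ 18.015 g/mol = 0.1710 mol
C and H account for only 1.054 g of the 2.23 g sample; the remaining 1.176 g must be oxygen.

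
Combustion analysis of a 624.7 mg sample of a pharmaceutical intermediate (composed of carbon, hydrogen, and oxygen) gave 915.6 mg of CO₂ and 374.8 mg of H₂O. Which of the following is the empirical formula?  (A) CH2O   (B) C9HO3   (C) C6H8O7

mol C = 0.9156 g CO₂ ÷ 44.009 g/mol = 0.020805 mol
mol H = 2 × 0.3748 g H₂O ÷ 18.015 g/mol = 0.041610 mol
mass O = 0.6247 − (0.24989 + 0.041943) = 0.33287 g → mol O = 0.33287 ÷ 15.999 = 0.020806 mol
Divide by the smallest (0.020805 mol): C 1.000, H 2.000, O 1.000

(A) CH2O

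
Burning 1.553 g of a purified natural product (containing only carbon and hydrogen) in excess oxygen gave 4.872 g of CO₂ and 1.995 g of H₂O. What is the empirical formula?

mol C = 4.872 g CO₂ ÷ 44.009 g/mol = 0.11070 mol
mol H = 2 × 1.995 g H₂O ÷ 18.015 g/mol = 0.22148 mol
Divide by the smallest (0.11070 mol): C 1.000, H 2.001

CH2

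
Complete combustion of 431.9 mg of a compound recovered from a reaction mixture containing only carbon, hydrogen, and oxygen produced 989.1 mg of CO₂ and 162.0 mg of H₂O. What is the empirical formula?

C5H4O2

mol C = 0.9891 g CO₂ ÷ 44.009 g/mol = 0.022475 mol
mol H = 2 × 0.1620 g H₂O ÷ 18.015 g/mol = 0.017985 mol
mass O = 0.4319 − (0.26995 + 0.018129) = 0.14382 g → mol O = 0.14382 ÷ 15.999 = 0.0089896 mol
Divide by the smallest (0.0089896 mol): C 2.500, H 2.001, O 1.000
Multiplying each by 2 gives whole numbers: C 5.00, H 4.00, O 2.00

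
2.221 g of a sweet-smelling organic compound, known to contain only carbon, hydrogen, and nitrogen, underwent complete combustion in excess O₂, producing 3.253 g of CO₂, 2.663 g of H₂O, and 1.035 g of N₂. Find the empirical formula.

CH4N

mol C = 3.253 g CO₂ ÷ 44.009 g/mol = 0.073917 mol
mol H = 2 × 2.663 g H₂O ÷ 18.015 g/mol = 0.29564 mol
mol N = 2 × 1.035 g N₂ ÷ 28.014 g/mol = 0.073892 mol
Divide by the smallest (0.073892 mol): C 1.000, H 4.001, N 1.000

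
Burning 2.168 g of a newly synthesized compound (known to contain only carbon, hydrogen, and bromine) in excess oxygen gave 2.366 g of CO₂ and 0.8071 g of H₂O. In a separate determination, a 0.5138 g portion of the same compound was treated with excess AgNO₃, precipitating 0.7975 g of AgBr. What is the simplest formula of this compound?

C3H5Br

mol C = 2.366 g CO₂ ÷ 44.009 g/mol = 0.053762 mol
mol H = 2 × 0.8071 g H₂O ÷ 18.015 g/mol = 0.089603 mol
From the AgBr data: mol Br per gram of compound = (0.7975 ÷ 187.772) ÷ 0.5138 = 0.0082662 mol/g, so in the 2.168 g combustion sample mol Br = 0.017921 mol
Divide by the smallest (0.017921 mol): C 3.000, H 5.000, Br 1.000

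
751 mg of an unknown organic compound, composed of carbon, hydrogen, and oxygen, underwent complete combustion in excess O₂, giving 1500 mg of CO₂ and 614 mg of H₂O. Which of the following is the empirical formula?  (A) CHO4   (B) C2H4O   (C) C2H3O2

mol C = 1.50 g CO₂ ÷ 44.009 g/mol = 0.03408 mol
mol H = 2 × 0.614 g H₂O ÷ 18.015 g/mol = 0.06817 mol
mass O = 0.751 − (0.4094 + 0.06871) = 0.2729 g → mol O = 0.2729 ÷ 15.999 = 0.01706 mol
Divide by the smallest (0.01706 mol): C 1.998, H 3.996, O 1.000

(B) C2H4O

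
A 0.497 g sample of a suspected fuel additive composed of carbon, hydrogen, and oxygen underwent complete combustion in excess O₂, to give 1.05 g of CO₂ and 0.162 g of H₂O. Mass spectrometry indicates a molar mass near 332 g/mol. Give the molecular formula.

C16H12O8

mol C = 1.05 g CO₂ ÷ 44.009 g/mol = 0.02386 mol
mol H = 2 × 0.162 g H₂O ÷ 18.015 g/mol = 0.01799 mol
mass O = 0.497 − (0.2866 + 0.01813) = 0.1923 g → mol O = 0.1923 ÷ 15.999 = 0.01202 mol
Divide by the smallest (0.01202 mol): C 1.985, H 1.496, O 1.000
Multiplying each by 2 gives whole numbers: C 3.97, H 2.99, O 2.00
Empirical formula: C4H3O2
Empirical-formula mass = 83.07 g/mol; 332 ÷ 83.07 ≈ 4, so the molecular formula is C16H12O8.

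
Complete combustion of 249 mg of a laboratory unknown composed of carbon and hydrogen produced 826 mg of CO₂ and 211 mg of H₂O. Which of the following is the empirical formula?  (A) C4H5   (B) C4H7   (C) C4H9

mol C = 0.826 g CO₂ ÷ 44.009 g/mol = 0.01877 mol
mol H = 2 × 0.211 g H₂O ÷ 18.015 g/mol = 0.02342 mol
Divide by the smallest (0.01877 mol): C 1.000, H 1.248
Multiplying each by 4 gives whole numbers: C 4.00, H 4.99

(A) C4H5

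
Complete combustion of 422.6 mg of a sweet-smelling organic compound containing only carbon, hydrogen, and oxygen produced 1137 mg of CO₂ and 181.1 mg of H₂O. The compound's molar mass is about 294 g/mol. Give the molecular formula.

C18H14O4

mol C = 1.137 g CO₂ ÷ 44.009 g/mol = 0.025836 mol
mol H = 2 × 0.1811 g H₂O ÷ 18.015 g/mol = 0.020105 mol
mass O = 0.4226 − (0.31031 + 0.020266) = 0.092022 g → mol O = 0.092022 ÷ 15.999 = 0.0057517 mol
Divide by the smallest (0.0057517 mol): C 4.492, H 3.496, O 1.000
Multiplying each by 2 gives whole numbers: C 8.98, H 6.99, O 2.00
Empirical formula: C9H7O2
Empirical-formula mass = 147.15 g/mol; 294 ÷ 147.15 ≈ 2, so the molecular formula is C18H14O4.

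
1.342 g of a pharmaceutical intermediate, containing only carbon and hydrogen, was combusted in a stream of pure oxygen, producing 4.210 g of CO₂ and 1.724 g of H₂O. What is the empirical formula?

mol C = 4.210 g CO₂ ÷ 44.009 g/mol = 0.095662 mol
mol H = 2 × 1.724 g H₂O ÷ 18.015 g/mol = 0.19140 mol
Divide by the smallest (0.095662 mol): C 1.000, H 2.001

CH2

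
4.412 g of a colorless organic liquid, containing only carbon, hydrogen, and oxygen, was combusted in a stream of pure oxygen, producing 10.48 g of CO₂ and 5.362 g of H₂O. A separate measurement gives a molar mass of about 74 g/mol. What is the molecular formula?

C4H10O

mol C = 10.48 g CO₂ ÷ 44.009 g/mol = 0.23813 mol
mol H = 2 × 5.362 g H₂O ÷ 18.015 g/mol = 0.59528 mol
mass O = 4.412 − (2.8602 + 0.60004) = 0.95174 g → mol O = 0.95174 ÷ 15.999 = 0.059487 mol
Divide by the smallest (0.059487 mol): C 4.003, H 10.007, O 1.000
Empirical formula: C4H10O
Empirical-formula mass = 74.12 g/mol; 74 ÷ 74.12 ≈ 1, so the molecular formula is C4H10O.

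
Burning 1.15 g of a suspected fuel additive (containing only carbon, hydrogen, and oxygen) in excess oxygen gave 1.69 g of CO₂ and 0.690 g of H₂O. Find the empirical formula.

mol C = 1.69 g CO₂ ÷ 44.009 g/mol = 0.03840 mol
mol H = 2 × 0.690 g H₂O ÷ 18.015 g/mol = 0.07660 mol
mass O = 1.15 − (0.4612 + 0.07722) = 0.6115 g → mol O = 0.6115 ÷ 15.999 = 0.03822 mol
Divide by the smallest (0.03822 mol): C 1.005, H 2.004, O 1.000

CH2O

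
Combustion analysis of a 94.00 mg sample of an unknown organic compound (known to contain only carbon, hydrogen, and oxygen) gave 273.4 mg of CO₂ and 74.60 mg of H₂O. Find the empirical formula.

C9H12O

mol C = 0.2734 g CO₂ ÷ 44.009 g/mol = 0.0062124 mol
mol H = 2 × 0.07460 g H₂O ÷ 18.015 g/mol = 0.0082820 mol
mass O = 0.09400 − (0.074617 + 0.0083482) = 0.011035 g → mol O = 0.011035 ÷ 15.999 = 0.00068973 mol
Divide by the smallest (0.00068973 mol): C 9.007, H 12.008, O 1.000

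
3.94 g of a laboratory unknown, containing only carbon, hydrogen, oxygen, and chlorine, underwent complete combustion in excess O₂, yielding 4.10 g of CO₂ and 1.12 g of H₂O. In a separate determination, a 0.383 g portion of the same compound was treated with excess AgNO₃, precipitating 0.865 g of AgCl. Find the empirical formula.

mol C = 4.10 g CO₂ ÷ 44.009 g/mol = 0.09316 mol
mol H = 2 × 1.12 g H₂O ÷ 18.015 g/mol = 0.1243 mol
From the AgCl data: mol Cl per gram of compound = (0.865 ÷ 143.318) ÷ 0.383 = 0.01576 mol/g, so in the 3.94 g combustion sample mol Cl = 0.06209 mol
mass O = 3.94 − (1.119 + 0.1253 + 2.201) = 0.4946 g → mol O = 0.4946 ÷ 15.999 = 0.03092 mol
Divide by the smallest (0.03092 mol): C 3.013, H 4.022, Cl 2.008, O 1.000

C3H4Cl2O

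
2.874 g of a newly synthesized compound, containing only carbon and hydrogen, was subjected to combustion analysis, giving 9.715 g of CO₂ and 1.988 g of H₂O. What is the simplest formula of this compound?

CH

mol C = 9.715 g CO₂ ÷ 44.009 g/mol = 0.22075 mol
mol H = 2 × 1.988 g H₂O ÷ 18.015 g/mol = 0.22070 mol
Divide by the smallest (0.22070 mol): C 1.000, H 1.000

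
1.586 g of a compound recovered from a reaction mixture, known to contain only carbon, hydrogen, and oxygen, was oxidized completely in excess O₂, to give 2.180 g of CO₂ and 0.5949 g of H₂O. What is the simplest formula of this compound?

C6H8O7

mol C = 2.180 g CO₂ ÷ 44.009 g/mol = 0.049535 mol
mol H = 2 × 0.5949 g H₂O ÷ 18.015 g/mol = 0.066045 mol
mass O = 1.586 − (0.59497 + 0.066573) = 0.92446 g → mol O = 0.92446 ÷ 15.999 = 0.057782 mol
Divide by the smallest (0.049535 mol): C 1.000, H 1.333, O 1.166
Multiplying each by 6 gives whole numbers: C 6.00, H 8.00, O 7.00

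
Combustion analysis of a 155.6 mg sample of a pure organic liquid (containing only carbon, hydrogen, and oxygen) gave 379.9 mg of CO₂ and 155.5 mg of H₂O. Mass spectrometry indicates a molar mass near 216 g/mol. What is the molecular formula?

mol C = 0.3799 g CO₂ ÷ 44.009 g/mol = 0.0086323 mol
mol H = 2 × 0.1555 g H₂O ÷ 18.015 g/mol = 0.017263 mol
mass O = 0.1556 − (0.10368 + 0.017401) = 0.034516 g → mol O = 0.034516 ÷ 15.999 = 0.0021574 mol
Divide by the smallest (0.0021574 mol): C 4.001, H 8.002, O 1.000
Empirical formula: C4H8O
Empirical-formula mass = 72.11 g/mol; 216 ÷ 72.11 ≈ 3, so the molecular formula is C12H24O3.

C12H24O3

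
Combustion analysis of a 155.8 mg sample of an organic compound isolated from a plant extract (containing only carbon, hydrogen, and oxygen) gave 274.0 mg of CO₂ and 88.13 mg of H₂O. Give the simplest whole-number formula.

mol C = 0.2740 g CO₂ ÷ 44.009 g/mol = 0.0062260 mol
mol H = 2 × 0.08813 g H₂O ÷ 18.015 g/mol = 0.0097841 mol
mass O = 0.1558 − (0.074780 + 0.0098623) = 0.071157 g → mol O = 0.071157 ÷ 15.999 = 0.0044476 mol
Divide by the smallest (0.0044476 mol): C 1.400, H 2.200, O 1.000
Multiplying each by 5 gives whole numbers: C 7.00, H 11.00, O 5.00

C7H11O5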